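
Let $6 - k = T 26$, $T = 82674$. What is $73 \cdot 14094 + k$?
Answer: $-1120656$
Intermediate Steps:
$k = -2149518$ ($k = 6 - 82674 \cdot 26 = 6 - 2149524 = -2149518$)
$73 \cdot 14094 + k = 73 \cdot 14094 - 2149518 = 1028862 - 2149518 = -1120656$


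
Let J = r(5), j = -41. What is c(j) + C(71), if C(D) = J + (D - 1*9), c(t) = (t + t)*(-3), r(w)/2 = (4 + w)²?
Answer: 470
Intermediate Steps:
r(w) = 2*(4 + w)²
c(t) = -6*t (c(t) = (2*t)*(-3) = -6*t)
J = 162 (J = 2*(4 + 5)² = 2*9² = 2*81 = 162)
C(D) = 153 + D (C(D) = 162 + (D - 1*9) = 162 + (D - 9) = 162 + (-9 + D) = 153 + D)
c(j) + C(71) = -6*(-41) + (153 + 71) = 246 + 224 = 470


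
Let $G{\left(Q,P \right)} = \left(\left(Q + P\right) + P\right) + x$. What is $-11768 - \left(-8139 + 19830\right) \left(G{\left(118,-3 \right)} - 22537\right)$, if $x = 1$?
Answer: $262147216$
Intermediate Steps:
$G{\left(Q,P \right)} = 1 + Q + 2 P$ ($G{\left(Q,P \right)} = \left(\left(Q + P\right) + P\right) + 1 = \left(\left(P + Q\right) + P\right) + 1 = \left(Q + 2 P\right) + 1 = 1 + Q + 2 P$)
$-11768 - \left(-8139 + 19830\right) \left(G{\left(118,-3 \right)} - 22537\right) = -11768 - \left(-8139 + 19830\right) \left(\left(1 + 118 + 2 \left(-3\right)\right) - 22537\right) = -11768 - 11691 \left(\left(1 + 118 - 6\right) - 22537\right) = -11768 - 11691 \left(113 - 22537\right) = -11768 - 11691 \left(-22424\right) = -11768 - -262158984 = -11768 + 262158984 = 262147216$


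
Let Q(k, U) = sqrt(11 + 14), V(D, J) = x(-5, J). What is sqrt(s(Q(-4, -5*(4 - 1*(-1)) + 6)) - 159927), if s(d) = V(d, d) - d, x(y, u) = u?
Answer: I*sqrt(159927) ≈ 399.91*I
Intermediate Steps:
V(D, J) = J
Q(k, U) = 5 (Q(k, U) = sqrt(25) = 5)
s(d) = 0 (s(d) = d - d = 0)
sqrt(s(Q(-4, -5*(4 - 1*(-1)) + 6)) - 159927) = sqrt(0 - 159927) = sqrt(-159927) = I*sqrt(159927)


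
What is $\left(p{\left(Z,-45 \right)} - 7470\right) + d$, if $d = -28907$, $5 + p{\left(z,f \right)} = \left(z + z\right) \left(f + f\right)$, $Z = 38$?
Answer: $-43222$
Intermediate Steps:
$p{\left(z,f \right)} = -5 + 4 f z$ ($p{\left(z,f \right)} = -5 + \left(z + z\right) \left(f + f\right) = -5 + 2 z 2 f = -5 + 4 f z$)
$\left(p{\left(Z,-45 \right)} - 7470\right) + d = \left(\left(-5 + 4 \left(-45\right) 38\right) - 7470\right) - 28907 = \left(\left(-5 - 6840\right) - 7470\right) - 28907 = \left(-6845 - 7470\right) - 28907 = -14315 - 28907 = -43222$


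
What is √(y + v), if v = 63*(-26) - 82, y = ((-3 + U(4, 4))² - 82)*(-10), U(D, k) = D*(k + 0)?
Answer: I*√2590 ≈ 50.892*I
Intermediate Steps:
U(D, k) = D*k
y = -870 (y = ((-3 + 4*4)² - 82)*(-10) = ((-3 + 16)² - 82)*(-10) = (13² - 82)*(-10) = (169 - 82)*(-10) = 87*(-10) = -870)
v = -1720 (v = -1638 - 82 = -1720)
√(y + v) = √(-870 - 1720) = √(-2590) = I*√2590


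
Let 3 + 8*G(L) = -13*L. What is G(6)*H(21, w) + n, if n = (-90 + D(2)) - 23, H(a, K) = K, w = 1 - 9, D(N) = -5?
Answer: -37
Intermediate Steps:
G(L) = -3/8 - 13*L/8 (G(L) = -3/8 + (-13*L)/8 = -3/8 - 13*L/8)
w = -8
n = -118 (n = (-90 - 5) - 23 = -95 - 23 = -118)
G(6)*H(21, w) + n = (-3/8 - 13/8*6)*(-8) - 118 = (-3/8 - 39/4)*(-8) - 118 = -81/8*(-8) - 118 = 81 - 118 = -37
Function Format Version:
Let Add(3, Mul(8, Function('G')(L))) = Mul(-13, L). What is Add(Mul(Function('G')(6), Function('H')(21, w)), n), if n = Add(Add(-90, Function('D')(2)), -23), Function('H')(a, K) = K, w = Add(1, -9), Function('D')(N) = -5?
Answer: -37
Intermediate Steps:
Function('G')(L) = Add(Rational(-3, 8), Mul(Rational(-13, 8), L)) (Function('G')(L) = Add(Rational(-3, 8), Mul(Rational(1, 8), Mul(-13, L))) = Add(Rational(-3, 8), Mul(Rational(-13, 8), L)))
w = -8
n = -118 (n = Add(Add(-90, -5), -23) = Add(-95, -23) = -118)
Add(Mul(Function('G')(6), Function('H')(21, w)), n) = Add(Mul(Add(Rational(-3, 8), Mul(Rational(-13, 8), 6)), -8), -118) = Add(Mul(Add(Rational(-3, 8), Rational(-39, 4)), -8), -118) = Add(Mul(Rational(-81, 8), -8), -118) = Add(81, -118) = -37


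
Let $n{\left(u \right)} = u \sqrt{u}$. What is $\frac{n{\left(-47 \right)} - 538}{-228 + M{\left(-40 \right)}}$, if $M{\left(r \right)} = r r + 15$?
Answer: $- \frac{538}{1387} - \frac{47 i \sqrt{47}}{1387} \approx -0.38789 - 0.23231 i$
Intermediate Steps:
$n{\left(u \right)} = u^{\frac{3}{2}}$
$M{\left(r \right)} = 15 + r^{2}$ ($M{\left(r \right)} = r^{2} + 15 = 15 + r^{2}$)
$\frac{n{\left(-47 \right)} - 538}{-228 + M{\left(-40 \right)}} = \frac{\left(-47\right)^{\frac{3}{2}} - 538}{-228 + \left(15 + \left(-40\right)^{2}\right)} = \frac{- 47 i \sqrt{47} - 538}{-228 + \left(15 + 1600\right)} = \frac{-538 - 47 i \sqrt{47}}{-228 + 1615} = \frac{-538 - 47 i \sqrt{47}}{1387} = \left(-538 - 47 i \sqrt{47}\right) \frac{1}{1387} = - \frac{538}{1387} - \frac{47 i \sqrt{47}}{1387}$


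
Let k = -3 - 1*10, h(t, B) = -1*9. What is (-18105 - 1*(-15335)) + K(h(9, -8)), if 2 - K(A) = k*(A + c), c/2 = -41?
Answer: -3951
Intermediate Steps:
h(t, B) = -9
c = -82 (c = 2*(-41) = -82)
k = -13 (k = -3 - 10 = -13)
K(A) = -1064 + 13*A (K(A) = 2 - (-13)*(A - 82) = 2 - (-13)*(-82 + A) = 2 - (1066 - 13*A) = 2 + (-1066 + 13*A) = -1064 + 13*A)
(-18105 - 1*(-15335)) + K(h(9, -8)) = (-18105 - 1*(-15335)) + (-1064 + 13*(-9)) = (-18105 + 15335) + (-1064 - 117) = -2770 - 1181 = -3951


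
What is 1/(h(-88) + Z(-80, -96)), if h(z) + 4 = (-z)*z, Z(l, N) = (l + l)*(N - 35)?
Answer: 1/13212 ≈ 7.5689e-5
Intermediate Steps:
Z(l, N) = 2*l*(-35 + N) (Z(l, N) = (2*l)*(-35 + N) = 2*l*(-35 + N))
h(z) = -4 - z² (h(z) = -4 + (-z)*z = -4 - z²)
1/(h(-88) + Z(-80, -96)) = 1/((-4 - 1*(-88)²) + 2*(-80)*(-35 - 96)) = 1/((-4 - 1*7744) + 2*(-80)*(-131)) = 1/((-4 - 7744) + 20960) = 1/(-7748 + 20960) = 1/13212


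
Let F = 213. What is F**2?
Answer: 45369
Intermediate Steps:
F**2 = 213**2 = 45369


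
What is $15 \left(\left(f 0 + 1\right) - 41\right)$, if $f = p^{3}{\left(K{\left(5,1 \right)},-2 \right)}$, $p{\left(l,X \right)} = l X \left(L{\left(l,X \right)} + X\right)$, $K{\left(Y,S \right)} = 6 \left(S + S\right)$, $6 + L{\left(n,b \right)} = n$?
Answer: $-600$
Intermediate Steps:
$L{\left(n,b \right)} = -6 + n$
$K{\left(Y,S \right)} = 12 S$ ($K{\left(Y,S \right)} = 6 \cdot 2 S = 12 S$)
$p{\left(l,X \right)} = X l \left(-6 + X + l\right)$ ($p{\left(l,X \right)} = l X \left(\left(-6 + l\right) + X\right) = X l \left(-6 + X + l\right)$)
$f = -884736$ ($f = \left(- 2 \cdot 12 \cdot 1 \left(-6 - 2 + 12 \cdot 1\right)\right)^{3} = \left(\left(-2\right) 12 \left(-6 - 2 + 12\right)\right)^{3} = \left(\left(-2\right) 12 \cdot 4\right)^{3} = \left(-96\right)^{3} = -884736$)
$15 \left(\left(f 0 + 1\right) - 41\right) = 15 \left(\left(\left(-884736\right) 0 + 1\right) - 41\right) = 15 \left(\left(0 + 1\right) - 41\right) = 15 \left(1 - 41\right) = 15 \left(-40\right) = -600$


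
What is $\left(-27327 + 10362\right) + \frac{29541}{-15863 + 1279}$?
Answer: $- \frac{247447101}{14584} \approx -16967.0$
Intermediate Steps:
$\left(-27327 + 10362\right) + \frac{29541}{-15863 + 1279} = -16965 + \frac{29541}{-14584} = -16965 + 29541 \left(- \frac{1}{14584}\right) = -16965 - \frac{29541}{14584} = - \frac{247447101}{14584}$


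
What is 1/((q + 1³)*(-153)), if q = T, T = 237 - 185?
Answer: -1/8109 ≈ -0.00012332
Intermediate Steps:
T = 52
q = 52
1/((q + 1³)*(-153)) = 1/((52 + 1³)*(-153)) = 1/((52 + 1)*(-153)) = 1/(53*(-153)) = 1/(-8109) = -1/8109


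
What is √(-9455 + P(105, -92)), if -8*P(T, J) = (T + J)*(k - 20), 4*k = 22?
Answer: 81*I*√23/4 ≈ 97.116*I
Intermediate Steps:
k = 11/2 (k = (¼)*22 = 11/2 ≈ 5.5000)
P(T, J) = 29*J/16 + 29*T/16 (P(T, J) = -(T + J)*(11/2 - 20)/8 = -(J + T)*(-29)/(8*2) = -(-29*J/2 - 29*T/2)/8 = 29*J/16 + 29*T/16)
√(-9455 + P(105, -92)) = √(-9455 + ((29/16)*(-92) + (29/16)*105)) = √(-9455 + (-667/4 + 3045/16)) = √(-9455 + 377/16) = √(-150903/16) = 81*I*√23/4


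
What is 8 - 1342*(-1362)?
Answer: 1827812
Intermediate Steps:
8 - 1342*(-1362) = 8 + 1827804 = 1827812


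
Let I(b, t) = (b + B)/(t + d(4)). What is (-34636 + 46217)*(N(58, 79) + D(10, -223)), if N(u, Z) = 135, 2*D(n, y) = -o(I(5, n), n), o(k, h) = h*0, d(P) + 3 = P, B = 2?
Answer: 1563435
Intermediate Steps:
d(P) = -3 + P
I(b, t) = (2 + b)/(1 + t) (I(b, t) = (b + 2)/(t + (-3 + 4)) = (2 + b)/(t + 1) = (2 + b)/(1 + t))
o(k, h) = 0
D(n, y) = 0 (D(n, y) = (-1*0)/2 = (½)*0 = 0)
(-34636 + 46217)*(N(58, 79) + D(10, -223)) = (-34636 + 46217)*(135 + 0) = 11581*135 = 1563435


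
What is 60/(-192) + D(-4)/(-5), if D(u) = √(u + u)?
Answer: -5/16 - 2*I*√2/5 ≈ -0.3125 - 0.56569*I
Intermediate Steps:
D(u) = √2*√u (D(u) = √(2*u) = √2*√u)
60/(-192) + D(-4)/(-5) = 60/(-192) + (√2*√(-4))/(-5) = 60*(-1/192) + (√2*(2*I))*(-⅕) = -5/16 + (2*I*√2)*(-⅕) = -5/16 - 2*I*√2/5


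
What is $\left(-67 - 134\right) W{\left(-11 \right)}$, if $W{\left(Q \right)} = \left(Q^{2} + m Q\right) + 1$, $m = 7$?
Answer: $-9045$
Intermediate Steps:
$W{\left(Q \right)} = 1 + Q^{2} + 7 Q$ ($W{\left(Q \right)} = \left(Q^{2} + 7 Q\right) + 1 = 1 + Q^{2} + 7 Q$)
$\left(-67 - 134\right) W{\left(-11 \right)} = \left(-67 - 134\right) \left(1 + \left(-11\right)^{2} + 7 \left(-11\right)\right) = - 201 \left(1 + 121 - 77\right) = \left(-201\right) 45 = -9045$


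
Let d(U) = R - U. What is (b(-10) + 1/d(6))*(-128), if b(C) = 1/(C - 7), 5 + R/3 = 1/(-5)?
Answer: 6176/459 ≈ 13.455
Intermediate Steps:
R = -78/5 (R = -15 + 3/(-5) = -15 + 3*(-⅕) = -15 - ⅗ = -78/5 ≈ -15.600)
b(C) = 1/(-7 + C)
d(U) = -78/5 - U
(b(-10) + 1/d(6))*(-128) = (1/(-7 - 10) + 1/(-78/5 - 1*6))*(-128) = (1/(-17) + 1/(-78/5 - 6))*(-128) = (-1/17 + 1/(-108/5))*(-128) = (-1/17 - 5/108)*(-128) = -193/1836*(-128) = 6176/459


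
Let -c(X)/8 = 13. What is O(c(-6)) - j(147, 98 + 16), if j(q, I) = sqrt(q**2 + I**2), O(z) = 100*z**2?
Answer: 1081600 - 3*sqrt(3845) ≈ 1.0814e+6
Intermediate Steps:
c(X) = -104 (c(X) = -8*13 = -104)
j(q, I) = sqrt(I**2 + q**2)
O(c(-6)) - j(147, 98 + 16) = 100*(-104)**2 - sqrt((98 + 16)**2 + 147**2) = 100*10816 - sqrt(114**2 + 21609) = 1081600 - sqrt(12996 + 21609) = 1081600 - sqrt(34605) = 1081600 - 3*sqrt(3845)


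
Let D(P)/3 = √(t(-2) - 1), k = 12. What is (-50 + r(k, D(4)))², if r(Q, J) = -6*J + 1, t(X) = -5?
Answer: 457 + 1764*I*√6 ≈ 457.0 + 4320.9*I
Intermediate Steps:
D(P) = 3*I*√6 (D(P) = 3*√(-5 - 1) = 3*√(-6) = 3*(I*√6) = 3*I*√6)
r(Q, J) = 1 - 6*J
(-50 + r(k, D(4)))² = (-50 + (1 - 18*I*√6))² = (-49 - 18*I*√6)²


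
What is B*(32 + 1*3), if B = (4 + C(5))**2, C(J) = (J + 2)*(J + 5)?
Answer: 191660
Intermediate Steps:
C(J) = (2 + J)*(5 + J)
B = 5476 (B = (4 + (10 + 5**2 + 7*5))**2 = (4 + (10 + 25 + 35))**2 = (4 + 70)**2 = 74**2 = 5476)
B*(32 + 1*3) = 5476*(32 + 1*3) = 5476*(32 + 3) = 5476*35 = 191660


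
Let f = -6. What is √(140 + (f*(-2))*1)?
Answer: 2*√38 ≈ 12.329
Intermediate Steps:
√(140 + (f*(-2))*1) = √(140 - 6*(-2)*1) = √(140 + 12*1) = √(140 + 12) = √152 = 2*√38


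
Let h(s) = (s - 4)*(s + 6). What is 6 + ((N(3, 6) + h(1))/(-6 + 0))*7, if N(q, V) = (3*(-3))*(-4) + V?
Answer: -37/2 ≈ -18.500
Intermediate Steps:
h(s) = (-4 + s)*(6 + s)
N(q, V) = 36 + V (N(q, V) = -9*(-4) + V = 36 + V)
6 + ((N(3, 6) + h(1))/(-6 + 0))*7 = 6 + (((36 + 6) + (-24 + 1**2 + 2*1))/(-6 + 0))*7 = 6 + ((42 + (-24 + 1 + 2))/(-6))*7 = 6 + ((42 - 21)*(-1/6))*7 = 6 + (21*(-1/6))*7 = 6 - 7/2*7 = 6 - 49/2 = -37/2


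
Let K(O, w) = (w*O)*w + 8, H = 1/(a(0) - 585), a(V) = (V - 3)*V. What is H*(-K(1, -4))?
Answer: 8/195 ≈ 0.041026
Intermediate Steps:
a(V) = V*(-3 + V) (a(V) = (-3 + V)*V = V*(-3 + V))
H = -1/585 (H = 1/(0*(-3 + 0) - 585) = 1/(0*(-3) - 585) = 1/(0 - 585) = 1/(-585) = -1/585 ≈ -0.0017094)
K(O, w) = 8 + O*w**2 (K(O, w) = (O*w)*w + 8 = O*w**2 + 8 = 8 + O*w**2)
H*(-K(1, -4)) = -(-1)*(8 + 1*(-4)**2)/585 = -(-1)*(8 + 1*16)/585 = -(-1)*(8 + 16)/585 = -(-1)*24/585 = -1/585*(-24) = 8/195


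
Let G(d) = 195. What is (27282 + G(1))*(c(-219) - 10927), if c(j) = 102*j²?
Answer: 134117847315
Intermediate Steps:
(27282 + G(1))*(c(-219) - 10927) = (27282 + 195)*(102*(-219)² - 10927) = 27477*(102*47961 - 10927) = 27477*(4892022 - 10927) = 27477*4881095 = 134117847315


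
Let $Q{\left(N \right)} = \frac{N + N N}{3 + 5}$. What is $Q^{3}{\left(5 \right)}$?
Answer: $\frac{3375}{64} \approx 52.734$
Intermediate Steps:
$Q{\left(N \right)} = \frac{N}{8} + \frac{N^{2}}{8}$ ($Q{\left(N \right)} = \frac{N + N^{2}}{8} = \left(N + N^{2}\right) \frac{1}{8} = \frac{N}{8} + \frac{N^{2}}{8}$)
$Q^{3}{\left(5 \right)} = \left(\frac{1}{8} \cdot 5 \left(1 + 5\right)\right)^{3} = \left(\frac{1}{8} \cdot 5 \cdot 6\right)^{3} = \left(\frac{15}{4}\right)^{3} = \frac{3375}{64}$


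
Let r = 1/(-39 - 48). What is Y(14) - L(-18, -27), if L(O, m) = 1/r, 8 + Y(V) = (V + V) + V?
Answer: 121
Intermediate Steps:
r = -1/87 (r = 1/(-87) = -1/87 ≈ -0.011494)
Y(V) = -8 + 3*V (Y(V) = -8 + ((V + V) + V) = -8 + (2*V + V) = -8 + 3*V)
L(O, m) = -87 (L(O, m) = 1/(-1/87) = -87)
Y(14) - L(-18, -27) = (-8 + 3*14) - 1*(-87) = (-8 + 42) + 87 = 34 + 87 = 121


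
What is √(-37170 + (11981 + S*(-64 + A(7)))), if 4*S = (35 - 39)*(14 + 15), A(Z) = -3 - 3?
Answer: I*√23159 ≈ 152.18*I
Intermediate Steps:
A(Z) = -6
S = -29 (S = ((35 - 39)*(14 + 15))/4 = (-4*29)/4 = (¼)*(-116) = -29)
√(-37170 + (11981 + S*(-64 + A(7)))) = √(-37170 + (11981 - 29*(-64 - 6))) = √(-37170 + (11981 - 29*(-70))) = √(-37170 + (11981 + 2030)) = √(-37170 + 14011) = √(-23159) = I*√23159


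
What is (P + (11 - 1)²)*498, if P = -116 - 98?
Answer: -56772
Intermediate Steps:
P = -214
(P + (11 - 1)²)*498 = (-214 + (11 - 1)²)*498 = (-214 + 10²)*498 = (-214 + 100)*498 = -114*498 = -56772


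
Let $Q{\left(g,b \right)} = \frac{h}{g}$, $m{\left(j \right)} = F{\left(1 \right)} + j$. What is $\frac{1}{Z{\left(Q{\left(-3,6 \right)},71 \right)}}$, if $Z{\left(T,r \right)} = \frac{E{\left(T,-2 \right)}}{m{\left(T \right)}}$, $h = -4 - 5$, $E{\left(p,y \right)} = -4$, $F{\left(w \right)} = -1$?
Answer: $- \frac{1}{2} \approx -0.5$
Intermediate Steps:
$m{\left(j \right)} = -1 + j$
$h = -9$ ($h = -4 - 5 = -9$)
$Q{\left(g,b \right)} = - \frac{9}{g}$
$Z{\left(T,r \right)} = - \frac{4}{-1 + T}$
$\frac{1}{Z{\left(Q{\left(-3,6 \right)},71 \right)}} = \frac{1}{\left(-4\right) \frac{1}{-1 - \frac{9}{-3}}} = \frac{1}{\left(-4\right) \frac{1}{-1 - -3}} = \frac{1}{\left(-4\right) \frac{1}{-1 + 3}} = \frac{1}{\left(-4\right) \frac{1}{2}} = \frac{1}{-2} = - \frac{1}{2}$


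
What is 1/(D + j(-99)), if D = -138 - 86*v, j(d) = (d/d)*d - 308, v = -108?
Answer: 1/8743 ≈ 0.00011438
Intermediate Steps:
j(d) = -308 + d (j(d) = 1*d - 308 = d - 308 = -308 + d)
D = 9150 (D = -138 - 86*(-108) = -138 + 9288 = 9150)
1/(D + j(-99)) = 1/(9150 + (-308 - 99)) = 1/(9150 - 407) = 1/8743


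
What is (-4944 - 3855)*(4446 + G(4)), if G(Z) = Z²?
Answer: -39261138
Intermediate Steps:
(-4944 - 3855)*(4446 + G(4)) = (-4944 - 3855)*(4446 + 4²) = -8799*(4446 + 16) = -8799*4462 = -39261138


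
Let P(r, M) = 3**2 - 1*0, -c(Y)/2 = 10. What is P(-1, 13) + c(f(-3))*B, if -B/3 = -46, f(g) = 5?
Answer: -2751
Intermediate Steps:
c(Y) = -20 (c(Y) = -2*10 = -20)
B = 138 (B = -3*(-46) = 138)
P(r, M) = 9 (P(r, M) = 9 + 0 = 9)
P(-1, 13) + c(f(-3))*B = 9 - 20*138 = 9 - 2760 = -2751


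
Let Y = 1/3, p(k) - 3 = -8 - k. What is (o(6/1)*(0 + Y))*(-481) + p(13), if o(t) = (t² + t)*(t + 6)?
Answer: -80826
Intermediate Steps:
p(k) = -5 - k (p(k) = 3 + (-8 - k) = -5 - k)
Y = ⅓ ≈ 0.33333
o(t) = (6 + t)*(t + t²) (o(t) = (t + t²)*(6 + t) = (6 + t)*(t + t²))
(o(6/1)*(0 + Y))*(-481) + p(13) = (((6/1)*(6 + (6/1)² + 7*(6/1)))*(0 + ⅓))*(-481) + (-5 - 1*13) = (((6*1)*(6 + (6*1)² + 7*(6*1)))*(⅓))*(-481) + (-5 - 13) = ((6*(6 + 6² + 7*6))*(⅓))*(-481) - 18 = ((6*(6 + 36 + 42))*(⅓))*(-481) - 18 = ((6*84)*(⅓))*(-481) - 18 = (504*(⅓))*(-481) - 18 = 168*(-481) - 18 = -80808 - 18 = -80826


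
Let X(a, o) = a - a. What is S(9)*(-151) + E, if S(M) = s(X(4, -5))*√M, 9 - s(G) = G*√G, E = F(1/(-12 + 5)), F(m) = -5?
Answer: -4082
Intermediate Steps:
X(a, o) = 0
E = -5
s(G) = 9 - G^(3/2) (s(G) = 9 - G*√G = 9 - G^(3/2))
S(M) = 9*√M (S(M) = (9 - 0^(3/2))*√M = (9 - 1*0)*√M = (9 + 0)*√M = 9*√M)
S(9)*(-151) + E = (9*√9)*(-151) - 5 = (9*3)*(-151) - 5 = 27*(-151) - 5 = -4077 - 5 = -4082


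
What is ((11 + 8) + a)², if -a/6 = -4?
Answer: 1849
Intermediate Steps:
a = 24 (a = -6*(-4) = 24)
((11 + 8) + a)² = ((11 + 8) + 24)² = (19 + 24)² = 43² = 1849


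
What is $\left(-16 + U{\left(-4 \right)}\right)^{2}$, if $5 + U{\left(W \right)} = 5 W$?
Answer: $1681$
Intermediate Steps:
$U{\left(W \right)} = -5 + 5 W$
$\left(-16 + U{\left(-4 \right)}\right)^{2} = \left(-16 + \left(-5 + 5 \left(-4\right)\right)\right)^{2} = \left(-16 - 25\right)^{2} = \left(-41\right)^{2} = 1681$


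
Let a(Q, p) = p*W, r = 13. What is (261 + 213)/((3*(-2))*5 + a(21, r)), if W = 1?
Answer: -474/17 ≈ -27.882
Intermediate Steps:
a(Q, p) = p (a(Q, p) = p*1 = p)
(261 + 213)/((3*(-2))*5 + a(21, r)) = (261 + 213)/((3*(-2))*5 + 13) = 474/(-6*5 + 13) = 474/(-30 + 13) = 474/(-17) = 474*(-1/17) = -474/17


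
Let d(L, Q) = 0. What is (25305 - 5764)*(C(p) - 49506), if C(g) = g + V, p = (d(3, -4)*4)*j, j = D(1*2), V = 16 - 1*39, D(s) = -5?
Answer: -967846189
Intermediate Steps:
V = -23 (V = 16 - 39 = -23)
j = -5
p = 0 (p = (0*4)*(-5) = 0*(-5) = 0)
C(g) = -23 + g (C(g) = g - 23 = -23 + g)
(25305 - 5764)*(C(p) - 49506) = (25305 - 5764)*((-23 + 0) - 49506) = 19541*(-23 - 49506) = 19541*(-49529) = -967846189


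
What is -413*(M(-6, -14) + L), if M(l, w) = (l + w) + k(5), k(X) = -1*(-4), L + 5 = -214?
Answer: 97055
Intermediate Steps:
L = -219 (L = -5 - 214 = -219)
k(X) = 4
M(l, w) = 4 + l + w (M(l, w) = (l + w) + 4 = 4 + l + w)
-413*(M(-6, -14) + L) = -413*((4 - 6 - 14) - 219) = -413*(-16 - 219) = -413*(-235) = 97055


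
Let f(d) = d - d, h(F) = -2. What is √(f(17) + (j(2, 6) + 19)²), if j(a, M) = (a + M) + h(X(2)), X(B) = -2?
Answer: 25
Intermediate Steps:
j(a, M) = -2 + M + a (j(a, M) = (a + M) - 2 = (M + a) - 2 = -2 + M + a)
f(d) = 0
√(f(17) + (j(2, 6) + 19)²) = √(0 + ((-2 + 6 + 2) + 19)²) = √(0 + (6 + 19)²) = √(0 + 25²) = √(0 + 625) = √625 = 25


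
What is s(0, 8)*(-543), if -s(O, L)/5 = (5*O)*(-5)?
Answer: 0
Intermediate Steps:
s(O, L) = 125*O (s(O, L) = -5*5*O*(-5) = -(-125)*O = 125*O)
s(0, 8)*(-543) = (125*0)*(-543) = 0*(-543) = 0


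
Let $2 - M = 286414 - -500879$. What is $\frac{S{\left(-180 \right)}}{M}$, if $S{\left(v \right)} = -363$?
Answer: $\frac{363}{787291} \approx 0.00046107$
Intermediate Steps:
$M = -787291$ ($M = 2 - \left(286414 - -500879\right) = 2 - \left(286414 + 500879\right) = 2 - 787293 = -787291$)
$\frac{S{\left(-180 \right)}}{M} = - \frac{363}{-787291} = \left(-363\right) \left(- \frac{1}{787291}\right) = \frac{363}{787291}$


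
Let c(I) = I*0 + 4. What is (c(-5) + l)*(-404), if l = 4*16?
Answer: -27472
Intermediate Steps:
l = 64
c(I) = 4 (c(I) = 0 + 4 = 4)
(c(-5) + l)*(-404) = (4 + 64)*(-404) = 68*(-404) = -27472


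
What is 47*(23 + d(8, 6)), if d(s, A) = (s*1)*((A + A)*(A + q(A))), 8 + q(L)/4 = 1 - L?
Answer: -206471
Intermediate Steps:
q(L) = -28 - 4*L (q(L) = -32 + 4*(1 - L) = -32 + (4 - 4*L) = -28 - 4*L)
d(s, A) = 2*A*s*(-28 - 3*A) (d(s, A) = (s*1)*((A + A)*(A + (-28 - 4*A))) = s*((2*A)*(-28 - 3*A)) = s*(2*A*(-28 - 3*A)) = 2*A*s*(-28 - 3*A))
47*(23 + d(8, 6)) = 47*(23 - 2*6*8*(28 + 3*6)) = 47*(23 - 2*6*8*(28 + 18)) = 47*(23 - 2*6*8*46) = 47*(23 - 4416) = 47*(-4393) = -206471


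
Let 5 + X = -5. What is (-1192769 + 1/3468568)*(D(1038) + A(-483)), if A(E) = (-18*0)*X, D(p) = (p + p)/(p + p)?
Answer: -4137200384791/3468568 ≈ -1.1928e+6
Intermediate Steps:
X = -10 (X = -5 - 5 = -10)
D(p) = 1 (D(p) = (2*p)/((2*p)) = (2*p)*(1/(2*p)) = 1)
A(E) = 0 (A(E) = -18*0*(-10) = -6*0*(-10) = 0*(-10) = 0)
(-1192769 + 1/3468568)*(D(1038) + A(-483)) = (-1192769 + 1/3468568)*(1 + 0) = (-1192769 + 1/3468568)*1 = -4137200384791/3468568*1 = -4137200384791/3468568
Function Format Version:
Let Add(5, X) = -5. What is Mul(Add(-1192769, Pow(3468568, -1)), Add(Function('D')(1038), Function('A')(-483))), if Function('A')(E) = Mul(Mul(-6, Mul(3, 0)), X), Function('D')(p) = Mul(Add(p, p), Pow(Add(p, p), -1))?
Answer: Rational(-4137200384791, 3468568) ≈ -1.1928e+6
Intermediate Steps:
X = -10 (X = Add(-5, -5) = -10)
Function('D')(p) = 1 (Function('D')(p) = Mul(Mul(2, p), Pow(Mul(2, p), -1)) = Mul(Mul(2, p), Mul(Rational(1, 2), Pow(p, -1))) = 1)
Function('A')(E) = 0 (Function('A')(E) = Mul(Mul(-6, Mul(3, 0)), -10) = Mul(Mul(-6, 0), -10) = Mul(0, -10) = 0)
Mul(Add(-1192769, Pow(3468568, -1)), Add(Function('D')(1038), Function('A')(-483))) = Mul(Add(-1192769, Pow(3468568, -1)), Add(1, 0)) = Mul(Add(-1192769, Rational(1, 3468568)), 1) = Mul(Rational(-4137200384791, 3468568), 1) = Rational(-4137200384791, 3468568)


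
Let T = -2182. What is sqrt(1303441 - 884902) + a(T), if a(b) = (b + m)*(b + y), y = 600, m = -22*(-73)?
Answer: 911232 + 11*sqrt(3459) ≈ 9.1188e+5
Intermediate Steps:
m = 1606
a(b) = (600 + b)*(1606 + b) (a(b) = (b + 1606)*(b + 600) = (1606 + b)*(600 + b) = (600 + b)*(1606 + b))
sqrt(1303441 - 884902) + a(T) = sqrt(1303441 - 884902) + (963600 + (-2182)**2 + 2206*(-2182)) = sqrt(418539) + (963600 + 4761124 - 4813492) = 11*sqrt(3459) + 911232 = 911232 + 11*sqrt(3459)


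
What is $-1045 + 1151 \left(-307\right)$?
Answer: $-354402$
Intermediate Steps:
$-1045 + 1151 \left(-307\right) = -1045 - 353357 = -354402$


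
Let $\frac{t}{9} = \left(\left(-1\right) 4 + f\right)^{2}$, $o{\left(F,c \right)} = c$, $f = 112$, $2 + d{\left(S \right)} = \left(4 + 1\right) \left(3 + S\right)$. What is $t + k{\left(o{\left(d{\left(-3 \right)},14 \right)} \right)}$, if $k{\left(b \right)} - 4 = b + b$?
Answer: $105008$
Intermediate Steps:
$d{\left(S \right)} = 13 + 5 S$ ($d{\left(S \right)} = -2 + \left(4 + 1\right) \left(3 + S\right) = -2 + 5 \left(3 + S\right) = -2 + \left(15 + 5 S\right) = 13 + 5 S$)
$k{\left(b \right)} = 4 + 2 b$ ($k{\left(b \right)} = 4 + \left(b + b\right) = 4 + 2 b$)
$t = 104976$ ($t = 9 \left(\left(-1\right) 4 + 112\right)^{2} = 9 \left(-4 + 112\right)^{2} = 9 \cdot 108^{2} = 9 \cdot 11664 = 104976$)
$t + k{\left(o{\left(d{\left(-3 \right)},14 \right)} \right)} = 104976 + \left(4 + 2 \cdot 14\right) = 104976 + \left(4 + 28\right) = 104976 + 32 = 105008$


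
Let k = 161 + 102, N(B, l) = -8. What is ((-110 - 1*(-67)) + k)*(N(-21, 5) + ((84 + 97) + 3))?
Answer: 38720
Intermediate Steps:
k = 263
((-110 - 1*(-67)) + k)*(N(-21, 5) + ((84 + 97) + 3)) = ((-110 - 1*(-67)) + 263)*(-8 + ((84 + 97) + 3)) = ((-110 + 67) + 263)*(-8 + (181 + 3)) = (-43 + 263)*(-8 + 184) = 220*176 = 38720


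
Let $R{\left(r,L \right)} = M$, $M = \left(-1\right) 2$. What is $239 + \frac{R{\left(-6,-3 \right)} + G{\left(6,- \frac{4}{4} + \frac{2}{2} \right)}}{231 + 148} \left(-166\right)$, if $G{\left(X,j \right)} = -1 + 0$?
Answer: $\frac{91079}{379} \approx 240.31$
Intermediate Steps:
$M = -2$
$R{\left(r,L \right)} = -2$
$G{\left(X,j \right)} = -1$
$239 + \frac{R{\left(-6,-3 \right)} + G{\left(6,- \frac{4}{4} + \frac{2}{2} \right)}}{231 + 148} \left(-166\right) = 239 + \frac{-2 - 1}{231 + 148} \left(-166\right) = 239 + - \frac{3}{379} \left(-166\right) = 239 + \left(-3\right) \frac{1}{379} \left(-166\right) = 239 - - \frac{498}{379} = 239 + \frac{498}{379} = \frac{91079}{379}$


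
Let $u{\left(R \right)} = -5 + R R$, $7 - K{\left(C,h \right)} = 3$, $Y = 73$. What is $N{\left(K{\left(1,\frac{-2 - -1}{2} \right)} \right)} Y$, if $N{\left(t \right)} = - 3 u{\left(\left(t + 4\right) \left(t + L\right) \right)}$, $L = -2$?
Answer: $-54969$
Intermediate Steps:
$K{\left(C,h \right)} = 4$ ($K{\left(C,h \right)} = 7 - 3 = 4$)
$u{\left(R \right)} = -5 + R^{2}$
$N{\left(t \right)} = 15 - 3 \left(-2 + t\right)^{2} \left(4 + t\right)^{2}$ ($N{\left(t \right)} = - 3 \left(-5 + \left(\left(t + 4\right) \left(t - 2\right)\right)^{2}\right) = - 3 \left(-5 + \left(\left(4 + t\right) \left(-2 + t\right)\right)^{2}\right) = - 3 \left(-5 + \left(\left(-2 + t\right) \left(4 + t\right)\right)^{2}\right) = - 3 \left(-5 + \left(-2 + t\right)^{2} \left(4 + t\right)^{2}\right) = 15 - 3 \left(-2 + t\right)^{2} \left(4 + t\right)^{2}$)
$N{\left(K{\left(1,\frac{-2 - -1}{2} \right)} \right)} Y = \left(15 - 3 \left(-8 + 4^{2} + 2 \cdot 4\right)^{2}\right) 73 = \left(15 - 3 \left(-8 + 16 + 8\right)^{2}\right) 73 = \left(15 - 3 \cdot 16^{2}\right) 73 = \left(15 - 768\right) 73 = \left(-753\right) 73 = -54969$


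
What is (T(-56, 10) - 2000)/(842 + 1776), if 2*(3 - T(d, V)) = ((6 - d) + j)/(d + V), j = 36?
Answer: -91813/120428 ≈ -0.76239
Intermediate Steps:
T(d, V) = 3 - (42 - d)/(2*(V + d)) (T(d, V) = 3 - ((6 - d) + 36)/(2*(d + V)) = 3 - (42 - d)/(2*(V + d)))
(T(-56, 10) - 2000)/(842 + 1776) = ((-21 + 3*10 + (7/2)*(-56))/(10 - 56) - 2000)/(842 + 1776) = ((-21 + 30 - 196)/(-46) - 2000)/2618 = (-1/46*(-187) - 2000)*(1/2618) = (187/46 - 2000)*(1/2618) = -91813/46*1/2618 = -91813/120428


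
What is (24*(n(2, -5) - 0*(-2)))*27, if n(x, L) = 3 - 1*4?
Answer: -648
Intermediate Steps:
n(x, L) = -1 (n(x, L) = 3 - 4 = -1)
(24*(n(2, -5) - 0*(-2)))*27 = (24*(-1 - 0*(-2)))*27 = (24*(-1 - 1*0))*27 = (24*(-1 + 0))*27 = (24*(-1))*27 = -24*27 = -648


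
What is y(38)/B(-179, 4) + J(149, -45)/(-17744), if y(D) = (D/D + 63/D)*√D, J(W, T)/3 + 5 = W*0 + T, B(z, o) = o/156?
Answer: 75/8872 + 3939*√38/38 ≈ 639.00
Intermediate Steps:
B(z, o) = o/156 (B(z, o) = o*(1/156) = o/156)
J(W, T) = -15 + 3*T (J(W, T) = -15 + 3*(W*0 + T) = -15 + 3*(0 + T) = -15 + 3*T)
y(D) = √D*(1 + 63/D) (y(D) = (1 + 63/D)*√D = √D*(1 + 63/D))
y(38)/B(-179, 4) + J(149, -45)/(-17744) = ((63 + 38)/√38)/(((1/156)*4)) + (-15 + 3*(-45))/(-17744) = ((√38/38)*101)/(1/39) + (-15 - 135)*(-1/17744) = (101*√38/38)*39 - 150*(-1/17744) = 3939*√38/38 + 75/8872 = 75/8872 + 3939*√38/38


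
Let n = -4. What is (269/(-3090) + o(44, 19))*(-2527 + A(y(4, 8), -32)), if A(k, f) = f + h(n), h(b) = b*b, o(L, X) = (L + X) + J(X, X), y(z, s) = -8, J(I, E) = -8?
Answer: -431498783/3090 ≈ -1.3964e+5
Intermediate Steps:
o(L, X) = -8 + L + X (o(L, X) = (L + X) - 8 = -8 + L + X)
h(b) = b²
A(k, f) = 16 + f (A(k, f) = f + (-4)² = f + 16 = 16 + f)
(269/(-3090) + o(44, 19))*(-2527 + A(y(4, 8), -32)) = (269/(-3090) + (-8 + 44 + 19))*(-2527 + (16 - 32)) = (269*(-1/3090) + 55)*(-2527 - 16) = (-269/3090 + 55)*(-2543) = (169681/3090)*(-2543) = -431498783/3090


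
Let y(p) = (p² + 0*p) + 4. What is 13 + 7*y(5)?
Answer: 216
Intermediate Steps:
y(p) = 4 + p² (y(p) = (p² + 0) + 4 = p² + 4 = 4 + p²)
13 + 7*y(5) = 13 + 7*(4 + 5²) = 13 + 7*(4 + 25) = 13 + 7*29 = 13 + 203 = 216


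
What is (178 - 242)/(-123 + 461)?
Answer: -32/169 ≈ -0.18935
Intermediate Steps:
(178 - 242)/(-123 + 461) = -64/338 = -64*1/338 = -32/169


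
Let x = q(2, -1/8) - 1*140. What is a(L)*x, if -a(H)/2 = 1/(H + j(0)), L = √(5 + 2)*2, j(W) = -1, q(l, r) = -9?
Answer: 298/27 + 596*√7/27 ≈ 69.440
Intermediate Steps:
L = 2*√7 (L = √7*2 = 2*√7 ≈ 5.2915)
a(H) = -2/(-1 + H) (a(H) = -2/(H - 1) = -2/(-1 + H))
x = -149 (x = -9 - 1*140 = -9 - 140 = -149)
a(L)*x = -2/(-1 + 2*√7)*(-149) = 298/(-1 + 2*√7)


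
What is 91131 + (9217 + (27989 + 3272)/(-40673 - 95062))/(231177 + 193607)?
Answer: 2627218787122837/28829028120 ≈ 91131.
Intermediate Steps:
91131 + (9217 + (27989 + 3272)/(-40673 - 95062))/(231177 + 193607) = 91131 + (9217 + 31261/(-135735))/424784 = 91131 + (9217 + 31261*(-1/135735))*(1/424784) = 91131 + (9217 - 31261/135735)*(1/424784) = 91131 + (1251038234/135735)*(1/424784) = 91131 + 625519117/28829028120 = 2627218787122837/28829028120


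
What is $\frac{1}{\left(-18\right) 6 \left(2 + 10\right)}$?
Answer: $- \frac{1}{1296} \approx -0.0007716$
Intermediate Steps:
$\frac{1}{\left(-18\right) 6 \left(2 + 10\right)} = \frac{1}{\left(-108\right) 12} = \frac{1}{-1296} = - \frac{1}{1296}$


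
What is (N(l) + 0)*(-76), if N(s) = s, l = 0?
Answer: 0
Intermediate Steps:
(N(l) + 0)*(-76) = (0 + 0)*(-76) = 0*(-76) = 0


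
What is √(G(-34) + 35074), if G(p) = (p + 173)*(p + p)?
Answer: √25622 ≈ 160.07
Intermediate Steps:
G(p) = 2*p*(173 + p) (G(p) = (173 + p)*(2*p) = 2*p*(173 + p))
√(G(-34) + 35074) = √(2*(-34)*(173 - 34) + 35074) = √(2*(-34)*139 + 35074) = √(-9452 + 35074) = √25622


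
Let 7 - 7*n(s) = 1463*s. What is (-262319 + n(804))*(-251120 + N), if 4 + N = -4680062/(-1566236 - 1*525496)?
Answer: 56514025600158481/522933 ≈ 1.0807e+11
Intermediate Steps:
n(s) = 1 - 209*s
N = -1843433/1045866 (N = -4 - 4680062/(-1566236 - 1*525496) = -4 - 4680062/(-1566236 - 525496) = -4 - 4680062/(-2091732) = -4 - 4680062*(-1/2091732) = -4 + 2340031/1045866 = -1843433/1045866 ≈ -1.7626)
(-262319 + n(804))*(-251120 + N) = (-262319 + (1 - 209*804))*(-251120 - 1843433/1045866) = (-262319 + (1 - 168036))*(-262639713353/1045866) = (-262319 - 168035)*(-262639713353/1045866) = -430354*(-262639713353/1045866) = 56514025600158481/522933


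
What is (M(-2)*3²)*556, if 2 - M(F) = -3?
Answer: 25020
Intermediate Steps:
M(F) = 5 (M(F) = 2 - 1*(-3) = 2 + 3 = 5)
(M(-2)*3²)*556 = (5*3²)*556 = (5*9)*556 = 45*556 = 25020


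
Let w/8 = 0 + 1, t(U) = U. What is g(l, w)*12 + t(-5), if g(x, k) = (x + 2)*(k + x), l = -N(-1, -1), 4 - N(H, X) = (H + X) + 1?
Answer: -113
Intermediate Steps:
N(H, X) = 3 - H - X (N(H, X) = 4 - ((H + X) + 1) = 4 - (1 + H + X) = 4 + (-1 - H - X) = 3 - H - X)
w = 8 (w = 8*(0 + 1) = 8*1 = 8)
l = -5 (l = -(3 - 1*(-1) - 1*(-1)) = -(3 + 1 + 1) = -1*5 = -5)
g(x, k) = (2 + x)*(k + x)
g(l, w)*12 + t(-5) = ((-5)**2 + 2*8 + 2*(-5) + 8*(-5))*12 - 5 = (25 + 16 - 10 - 40)*12 - 5 = -9*12 - 5 = -108 - 5 = -113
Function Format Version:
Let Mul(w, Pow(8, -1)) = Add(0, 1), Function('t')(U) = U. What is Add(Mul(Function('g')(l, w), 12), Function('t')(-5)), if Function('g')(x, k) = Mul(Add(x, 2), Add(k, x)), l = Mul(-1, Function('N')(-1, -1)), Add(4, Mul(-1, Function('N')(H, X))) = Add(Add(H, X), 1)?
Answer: -113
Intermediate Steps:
Function('N')(H, X) = Add(3, Mul(-1, H), Mul(-1, X)) (Function('N')(H, X) = Add(4, Mul(-1, Add(Add(H, X), 1))) = Add(4, Mul(-1, Add(1, H, X))) = Add(4, Add(-1, Mul(-1, H), Mul(-1, X))) = Add(3, Mul(-1, H), Mul(-1, X)))
w = 8 (w = Mul(8, Add(0, 1)) = Mul(8, 1) = 8)
l = -5 (l = Mul(-1, Add(3, Mul(-1, -1), Mul(-1, -1))) = Mul(-1, Add(3, 1, 1)) = Mul(-1, 5) = -5)
Function('g')(x, k) = Mul(Add(2, x), Add(k, x))
Add(Mul(Function('g')(l, w), 12), Function('t')(-5)) = Add(Mul(Add(Pow(-5, 2), Mul(2, 8), Mul(2, -5), Mul(8, -5)), 12), -5) = Add(Mul(Add(25, 16, -10, -40), 12), -5) = Add(Mul(-9, 12), -5) = Add(-108, -5) = -113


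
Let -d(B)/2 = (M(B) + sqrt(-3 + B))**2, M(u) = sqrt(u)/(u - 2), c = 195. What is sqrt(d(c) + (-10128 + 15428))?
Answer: sqrt(183115694 - 18528*sqrt(65))/193 ≈ 70.085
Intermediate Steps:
M(u) = sqrt(u)/(-2 + u)
d(B) = -2*(sqrt(-3 + B) + sqrt(B)/(-2 + B))**2 (d(B) = -2*(sqrt(B)/(-2 + B) + sqrt(-3 + B))**2 = -2*(sqrt(-3 + B) + sqrt(B)/(-2 + B))**2)
sqrt(d(c) + (-10128 + 15428)) = sqrt(-2*(sqrt(195) + sqrt(-3 + 195)*(-2 + 195))**2/(-2 + 195)**2 + (-10128 + 15428)) = sqrt(-2*(sqrt(195) + sqrt(192)*193)**2/193**2 + 5300) = sqrt(-2*1/37249*(sqrt(195) + (8*sqrt(3))*193)**2 + 5300) = sqrt(-2*1/37249*(sqrt(195) + 1544*sqrt(3))**2 + 5300) = sqrt(-2*(sqrt(195) + 1544*sqrt(3))**2/37249 + 5300) = sqrt(5300 - 2*(sqrt(195) + 1544*sqrt(3))**2/37249)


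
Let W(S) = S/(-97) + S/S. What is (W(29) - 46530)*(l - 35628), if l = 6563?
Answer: 131180285230/97 ≈ 1.3524e+9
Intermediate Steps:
W(S) = 1 - S/97 (W(S) = S*(-1/97) + 1 = -S/97 + 1 = 1 - S/97)
(W(29) - 46530)*(l - 35628) = ((1 - 1/97*29) - 46530)*(6563 - 35628) = ((1 - 29/97) - 46530)*(-29065) = (68/97 - 46530)*(-29065) = -4513342/97*(-29065) = 131180285230/97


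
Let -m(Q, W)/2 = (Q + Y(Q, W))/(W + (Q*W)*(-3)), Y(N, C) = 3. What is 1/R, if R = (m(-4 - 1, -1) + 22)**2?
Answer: 16/7569 ≈ 0.0021139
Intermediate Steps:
m(Q, W) = -2*(3 + Q)/(W - 3*Q*W) (m(Q, W) = -2*(Q + 3)/(W + (Q*W)*(-3)) = -2*(3 + Q)/(W - 3*Q*W))
R = 7569/16 (R = (2*(3 + (-4 - 1))/(-1*(-1 + 3*(-4 - 1))) + 22)**2 = (2*(-1)*(3 - 5)/(-1 + 3*(-5)) + 22)**2 = (2*(-1)*(-2)/(-1 - 15) + 22)**2 = (2*(-1)*(-2)/(-16) + 22)**2 = (2*(-1)*(-1/16)*(-2) + 22)**2 = (-1/4 + 22)**2 = (87/4)**2 = 7569/16 ≈ 473.06)
1/R = 1/(7569/16) = 16/7569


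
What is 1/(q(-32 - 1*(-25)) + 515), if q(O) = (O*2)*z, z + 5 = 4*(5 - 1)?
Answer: 1/361 ≈ 0.0027701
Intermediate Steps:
z = 11 (z = -5 + 4*(5 - 1) = -5 + 4*4 = -5 + 16 = 11)
q(O) = 22*O (q(O) = (O*2)*11 = (2*O)*11 = 22*O)
1/(q(-32 - 1*(-25)) + 515) = 1/(22*(-32 - 1*(-25)) + 515) = 1/(22*(-32 + 25) + 515) = 1/(22*(-7) + 515) = 1/(-154 + 515) = 1/361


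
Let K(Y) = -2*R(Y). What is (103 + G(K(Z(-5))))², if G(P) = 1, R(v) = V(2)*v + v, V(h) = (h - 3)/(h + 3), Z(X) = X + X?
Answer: 10816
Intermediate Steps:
Z(X) = 2*X
V(h) = (-3 + h)/(3 + h)
R(v) = 4*v/5 (R(v) = ((-3 + 2)/(3 + 2))*v + v = (-1/5)*v + v = ((⅕)*(-1))*v + v = -v/5 + v = 4*v/5)
K(Y) = -8*Y/5
(103 + G(K(Z(-5))))² = (103 + 1)² = 104² = 10816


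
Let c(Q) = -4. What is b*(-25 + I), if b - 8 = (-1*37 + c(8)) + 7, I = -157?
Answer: 4732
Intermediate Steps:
b = -26 (b = 8 + ((-1*37 - 4) + 7) = 8 + ((-37 - 4) + 7) = 8 + (-41 + 7) = 8 - 34 = -26)
b*(-25 + I) = -26*(-25 - 157) = -26*(-182) = 4732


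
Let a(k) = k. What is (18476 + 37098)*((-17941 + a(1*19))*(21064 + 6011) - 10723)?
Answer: -26967220868102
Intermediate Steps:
(18476 + 37098)*((-17941 + a(1*19))*(21064 + 6011) - 10723) = (18476 + 37098)*((-17941 + 1*19)*(21064 + 6011) - 10723) = 55574*((-17941 + 19)*27075 - 10723) = 55574*(-17922*27075 - 10723) = 55574*(-485238150 - 10723) = 55574*(-485248873) = -26967220868102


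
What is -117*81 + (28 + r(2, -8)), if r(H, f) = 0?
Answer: -9449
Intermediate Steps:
-117*81 + (28 + r(2, -8)) = -117*81 + (28 + 0) = -9477 + 28 = -9449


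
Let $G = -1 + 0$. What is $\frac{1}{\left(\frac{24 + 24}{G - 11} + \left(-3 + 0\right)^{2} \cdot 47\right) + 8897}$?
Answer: $\frac{1}{9316} \approx 0.00010734$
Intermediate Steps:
$G = -1$
$\frac{1}{\left(\frac{24 + 24}{G - 11} + \left(-3 + 0\right)^{2} \cdot 47\right) + 8897} = \frac{1}{\left(\frac{24 + 24}{-1 - 11} + \left(-3 + 0\right)^{2} \cdot 47\right) + 8897} = \frac{1}{\left(\frac{48}{-12} + \left(-3\right)^{2} \cdot 47\right) + 8897} = \frac{1}{\left(48 \left(- \frac{1}{12}\right) + 9 \cdot 47\right) + 8897} = \frac{1}{\left(-4 + 423\right) + 8897} = \frac{1}{419 + 8897} = \frac{1}{9316}$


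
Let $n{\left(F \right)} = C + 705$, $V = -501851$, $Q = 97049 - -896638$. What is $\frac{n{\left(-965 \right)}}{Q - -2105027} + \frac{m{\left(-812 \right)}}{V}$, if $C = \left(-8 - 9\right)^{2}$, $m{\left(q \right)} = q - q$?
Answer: $\frac{497}{1549357} \approx 0.00032078$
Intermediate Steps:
$m{\left(q \right)} = 0$
$C = 289$ ($C = \left(-17\right)^{2} = 289$)
$Q = 993687$ ($Q = 97049 + 896638 = 993687$)
$n{\left(F \right)} = 994$ ($n{\left(F \right)} = 289 + 705 = 994$)
$\frac{n{\left(-965 \right)}}{Q - -2105027} + \frac{m{\left(-812 \right)}}{V} = \frac{994}{993687 - -2105027} + \frac{0}{-501851} = \frac{994}{993687 + 2105027} + 0 \left(- \frac{1}{501851}\right) = \frac{994}{3098714} + 0 = 994 \cdot \frac{1}{3098714} + 0 = \frac{497}{1549357} + 0 = \frac{497}{1549357}$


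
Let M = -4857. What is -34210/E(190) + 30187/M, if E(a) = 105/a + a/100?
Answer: -15792040721/1131681 ≈ -13955.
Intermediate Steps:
E(a) = 105/a + a/100 (E(a) = 105/a + a*(1/100) = 105/a + a/100)
-34210/E(190) + 30187/M = -34210/(105/190 + (1/100)*190) + 30187/(-4857) = -34210/(105*(1/190) + 19/10) + 30187*(-1/4857) = -34210/(21/38 + 19/10) - 30187/4857 = -34210/233/95 - 30187/4857 = -34210*95/233 - 30187/4857 = -3249950/233 - 30187/4857 = -15792040721/1131681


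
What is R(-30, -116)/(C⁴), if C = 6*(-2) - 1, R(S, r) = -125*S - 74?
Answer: 3676/28561 ≈ 0.12871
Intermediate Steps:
R(S, r) = -74 - 125*S
C = -13 (C = -12 - 1 = -13)
R(-30, -116)/(C⁴) = (-74 - 125*(-30))/((-13)⁴) = (-74 + 3750)/28561 = 3676*(1/28561) = 3676/28561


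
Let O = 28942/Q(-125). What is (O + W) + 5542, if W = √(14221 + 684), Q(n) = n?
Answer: 663808/125 + √14905 ≈ 5432.5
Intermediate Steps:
W = √14905 ≈ 122.09
O = -28942/125 (O = 28942/(-125) = 28942*(-1/125) = -28942/125 ≈ -231.54)
(O + W) + 5542 = (-28942/125 + √14905) + 5542 = 663808/125 + √14905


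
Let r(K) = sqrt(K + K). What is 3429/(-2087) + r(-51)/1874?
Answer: -3429/2087 + I*sqrt(102)/1874 ≈ -1.643 + 0.0053893*I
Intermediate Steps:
r(K) = sqrt(2)*sqrt(K) (r(K) = sqrt(2*K) = sqrt(2)*sqrt(K))
3429/(-2087) + r(-51)/1874 = 3429/(-2087) + (sqrt(2)*sqrt(-51))/1874 = 3429*(-1/2087) + (sqrt(2)*(I*sqrt(51)))*(1/1874) = -3429/2087 + (I*sqrt(102))*(1/1874) = -3429/2087 + I*sqrt(102)/1874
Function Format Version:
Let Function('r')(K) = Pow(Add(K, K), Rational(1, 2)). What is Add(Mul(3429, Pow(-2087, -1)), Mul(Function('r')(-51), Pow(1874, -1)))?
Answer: Add(Rational(-3429, 2087), Mul(Rational(1, 1874), I, Pow(102, Rational(1, 2)))) ≈ Add(-1.6430, Mul(0.0053893, I))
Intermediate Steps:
Function('r')(K) = Mul(Pow(2, Rational(1, 2)), Pow(K, Rational(1, 2))) (Function('r')(K) = Pow(Mul(2, K), Rational(1, 2)) = Mul(Pow(2, Rational(1, 2)), Pow(K, Rational(1, 2))))
Add(Mul(3429, Pow(-2087, -1)), Mul(Function('r')(-51), Pow(1874, -1))) = Add(Mul(3429, Pow(-2087, -1)), Mul(Mul(Pow(2, Rational(1, 2)), Pow(-51, Rational(1, 2))), Pow(1874, -1))) = Add(Mul(3429, Rational(-1, 2087)), Mul(Mul(Pow(2, Rational(1, 2)), Mul(I, Pow(51, Rational(1, 2)))), Rational(1, 1874))) = Add(Rational(-3429, 2087), Mul(Mul(I, Pow(102, Rational(1, 2))), Rational(1, 1874))) = Add(Rational(-3429, 2087), Mul(Rational(1, 1874), I, Pow(102, Rational(1, 2))))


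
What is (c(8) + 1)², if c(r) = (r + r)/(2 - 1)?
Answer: 289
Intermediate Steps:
c(r) = 2*r (c(r) = (2*r)/1 = (2*r)*1 = 2*r)
(c(8) + 1)² = (2*8 + 1)² = (16 + 1)² = 17² = 289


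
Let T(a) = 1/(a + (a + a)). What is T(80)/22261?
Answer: 1/5342640 ≈ 1.8717e-7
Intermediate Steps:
T(a) = 1/(3*a) (T(a) = 1/(a + 2*a) = 1/(3*a))
T(80)/22261 = ((⅓)/80)/22261 = ((⅓)*(1/80))*(1/22261) = (1/240)*(1/22261) = 1/5342640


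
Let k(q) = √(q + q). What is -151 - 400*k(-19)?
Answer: -151 - 400*I*√38 ≈ -151.0 - 2465.8*I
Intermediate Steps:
k(q) = √2*√q (k(q) = √(2*q) = √2*√q)
-151 - 400*k(-19) = -151 - 400*√2*√(-19) = -151 - 400*√2*I*√19 = -151 - 400*I*√38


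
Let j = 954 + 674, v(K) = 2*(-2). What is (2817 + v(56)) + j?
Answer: 4441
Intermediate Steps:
v(K) = -4
j = 1628
(2817 + v(56)) + j = (2817 - 4) + 1628 = 2813 + 1628 = 4441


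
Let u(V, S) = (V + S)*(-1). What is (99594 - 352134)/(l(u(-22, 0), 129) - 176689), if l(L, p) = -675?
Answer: 63135/44341 ≈ 1.4239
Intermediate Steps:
u(V, S) = -S - V (u(V, S) = (S + V)*(-1) = -S - V)
(99594 - 352134)/(l(u(-22, 0), 129) - 176689) = (99594 - 352134)/(-675 - 176689) = -252540/(-177364) = -252540*(-1/177364) = 63135/44341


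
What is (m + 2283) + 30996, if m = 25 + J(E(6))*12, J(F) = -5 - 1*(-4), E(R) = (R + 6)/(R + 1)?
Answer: 33292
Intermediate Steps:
E(R) = (6 + R)/(1 + R)
J(F) = -1 (J(F) = -5 + 4 = -1)
m = 13 (m = 25 - 1*12 = 25 - 12 = 13)
(m + 2283) + 30996 = (13 + 2283) + 30996 = 2296 + 30996 = 33292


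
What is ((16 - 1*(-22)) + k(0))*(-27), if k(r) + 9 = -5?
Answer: -648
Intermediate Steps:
k(r) = -14 (k(r) = -9 - 5 = -14)
((16 - 1*(-22)) + k(0))*(-27) = ((16 - 1*(-22)) - 14)*(-27) = ((16 + 22) - 14)*(-27) = (38 - 14)*(-27) = 24*(-27) = -648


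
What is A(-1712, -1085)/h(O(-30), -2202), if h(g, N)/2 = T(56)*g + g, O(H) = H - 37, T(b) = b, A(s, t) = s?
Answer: 856/3819 ≈ 0.22414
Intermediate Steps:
O(H) = -37 + H
h(g, N) = 114*g (h(g, N) = 2*(56*g + g) = 2*(57*g) = 114*g)
A(-1712, -1085)/h(O(-30), -2202) = -1712*1/(114*(-37 - 30)) = -1712/(114*(-67)) = -1712/(-7638) = -1712*(-1/7638) = 856/3819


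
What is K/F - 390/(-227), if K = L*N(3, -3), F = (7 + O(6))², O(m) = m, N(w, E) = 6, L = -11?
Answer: 50928/38363 ≈ 1.3275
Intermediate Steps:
F = 169 (F = (7 + 6)² = 13² = 169)
K = -66 (K = -11*6 = -66)
K/F - 390/(-227) = -66/169 - 390/(-227) = -66*1/169 - 390*(-1/227) = -66/169 + 390/227 = 50928/38363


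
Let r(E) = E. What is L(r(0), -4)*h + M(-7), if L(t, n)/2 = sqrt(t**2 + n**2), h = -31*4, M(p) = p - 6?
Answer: -1005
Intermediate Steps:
M(p) = -6 + p
h = -124
L(t, n) = 2*sqrt(n**2 + t**2) (L(t, n) = 2*sqrt(t**2 + n**2) = 2*sqrt(n**2 + t**2))
L(r(0), -4)*h + M(-7) = (2*sqrt((-4)**2 + 0**2))*(-124) + (-6 - 7) = (2*sqrt(16 + 0))*(-124) - 13 = (2*sqrt(16))*(-124) - 13 = (2*4)*(-124) - 13 = 8*(-124) - 13 = -992 - 13 = -1005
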